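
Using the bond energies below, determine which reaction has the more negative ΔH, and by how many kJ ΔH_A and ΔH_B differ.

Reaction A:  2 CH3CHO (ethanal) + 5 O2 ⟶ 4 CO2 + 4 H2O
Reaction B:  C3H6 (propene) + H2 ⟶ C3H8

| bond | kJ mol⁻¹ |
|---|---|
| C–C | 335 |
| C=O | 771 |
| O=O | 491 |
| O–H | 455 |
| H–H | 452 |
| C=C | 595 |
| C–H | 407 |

Reaction A:
  Bonds broken (reactants):
    C–C: 2 × 335 = 670
    C–H: 8 × 407 = 3256
    C=O: 2 × 771 = 1542
    O=O: 5 × 491 = 2455
    Σ(broken) = 7923 kJ
  Bonds formed (products):
    C=O: 8 × 771 = 6168
    O–H: 8 × 455 = 3640
    Σ(formed) = 9808 kJ
  ΔH_A = 7923 − 9808 = −1885 kJ
Reaction B:
  Bonds broken (reactants):
    C–C: 1 × 335 = 335
    C–H: 6 × 407 = 2442
    C=C: 1 × 595 = 595
    H–H: 1 × 452 = 452
    Σ(broken) = 3824 kJ
  Bonds formed (products):
    C–C: 2 × 335 = 670
    C–H: 8 × 407 = 3256
    Σ(formed) = 3926 kJ
  ΔH_B = 3824 − 3926 = −102 kJ
ΔH_A − ΔH_B = −1783 kJ, so reaction A has the more negative ΔH; |ΔH_A − ΔH_B| = 1783 kJ.

Reaction A, by 1783 kJ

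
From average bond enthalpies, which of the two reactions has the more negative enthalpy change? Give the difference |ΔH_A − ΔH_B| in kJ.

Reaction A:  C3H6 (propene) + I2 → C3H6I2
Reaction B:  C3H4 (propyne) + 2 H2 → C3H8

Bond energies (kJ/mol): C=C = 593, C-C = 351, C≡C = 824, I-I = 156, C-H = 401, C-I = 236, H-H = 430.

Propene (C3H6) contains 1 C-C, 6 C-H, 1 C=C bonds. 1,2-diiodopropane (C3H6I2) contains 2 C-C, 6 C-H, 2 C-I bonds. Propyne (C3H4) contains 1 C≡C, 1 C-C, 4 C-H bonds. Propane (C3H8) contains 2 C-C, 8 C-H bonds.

Reaction B, by 197 kJ

Reaction A:
  Bonds broken (reactants):
    C-C: 1 × 351 = 351
    C-H: 6 × 401 = 2406
    C=C: 1 × 593 = 593
    I-I: 1 × 156 = 156
    Σ(broken) = 3506 kJ
  Bonds formed (products):
    C-C: 2 × 351 = 702
    C-H: 6 × 401 = 2406
    C-I: 2 × 236 = 472
    Σ(formed) = 3580 kJ
  ΔH_A = 3506 − 3580 = −74 kJ
Reaction B:
  Bonds broken (reactants):
    C≡C: 1 × 824 = 824
    C-C: 1 × 351 = 351
    C-H: 4 × 401 = 1604
    H-H: 2 × 430 = 860
    Σ(broken) = 3639 kJ
  Bonds formed (products):
    C-C: 2 × 351 = 702
    C-H: 8 × 401 = 3208
    Σ(formed) = 3910 kJ
  ΔH_B = 3639 − 3910 = −271 kJ
ΔH_A − ΔH_B = +197 kJ, so reaction B has the more negative ΔH; |ΔH_A − ΔH_B| = 197 kJ.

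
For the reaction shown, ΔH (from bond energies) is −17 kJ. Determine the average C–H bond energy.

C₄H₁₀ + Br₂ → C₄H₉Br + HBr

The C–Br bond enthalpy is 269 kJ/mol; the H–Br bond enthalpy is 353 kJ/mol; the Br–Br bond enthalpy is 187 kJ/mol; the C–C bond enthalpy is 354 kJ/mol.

D(C–H) ≈ 418 kJ/mol

Let D be the C–H bond energy.
Σ(broken) = 1×187 + 3×354 + 10×D = 1249 + 10D
Σ(formed) = 1×269 + 3×354 + 9×D + 1×353 = 1684 + 9D
ΔH = Σ(broken) − Σ(formed) = (1249 + 10D) − (1684 + 9D) = −435 + D
Setting this equal to −17 kJ gives D = 418 kJ/mol.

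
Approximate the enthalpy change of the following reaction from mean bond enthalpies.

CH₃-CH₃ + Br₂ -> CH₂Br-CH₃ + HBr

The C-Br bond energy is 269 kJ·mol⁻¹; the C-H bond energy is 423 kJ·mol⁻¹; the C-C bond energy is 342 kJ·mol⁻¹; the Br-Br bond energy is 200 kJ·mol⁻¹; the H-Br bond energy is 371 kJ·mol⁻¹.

Bonds broken (reactants):
  Br-Br: 1 × 200 = 200
  C-C: 1 × 342 = 342
  C-H: 6 × 423 = 2538
  Σ(broken) = 3080 kJ
Bonds formed (products):
  C-Br: 1 × 269 = 269
  C-C: 1 × 342 = 342
  C-H: 5 × 423 = 2115
  H-Br: 1 × 371 = 371
  Σ(formed) = 3097 kJ
ΔH = Σ(broken) − Σ(formed) = 3080 − 3097 = −17 kJ

ΔH ≈ −17 kJ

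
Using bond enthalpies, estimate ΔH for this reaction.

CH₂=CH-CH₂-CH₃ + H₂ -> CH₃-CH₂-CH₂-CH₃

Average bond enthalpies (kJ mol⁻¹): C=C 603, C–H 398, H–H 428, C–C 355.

Bonds broken (reactants):
  C–C: 2 × 355 = 710
  C–H: 8 × 398 = 3184
  C=C: 1 × 603 = 603
  H–H: 1 × 428 = 428
  Σ(broken) = 4925 kJ
Bonds formed (products):
  C–C: 3 × 355 = 1065
  C–H: 10 × 398 = 3980
  Σ(formed) = 5045 kJ
ΔH = Σ(broken) − Σ(formed) = 4925 − 5045 = −120 kJ

ΔH ≈ −120 kJ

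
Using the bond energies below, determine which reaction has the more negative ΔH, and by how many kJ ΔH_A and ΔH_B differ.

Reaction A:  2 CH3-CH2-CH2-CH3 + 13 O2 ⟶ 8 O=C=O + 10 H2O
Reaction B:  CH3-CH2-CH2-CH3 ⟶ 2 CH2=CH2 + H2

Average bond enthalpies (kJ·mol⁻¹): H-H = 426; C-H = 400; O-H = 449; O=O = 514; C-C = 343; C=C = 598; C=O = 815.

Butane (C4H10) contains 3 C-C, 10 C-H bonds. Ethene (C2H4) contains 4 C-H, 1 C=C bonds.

Reaction A, by 5487 kJ

Reaction A:
  Bonds broken (reactants):
    C-C: 6 × 343 = 2058
    C-H: 20 × 400 = 8000
    O=O: 13 × 514 = 6682
    Σ(broken) = 16740 kJ
  Bonds formed (products):
    C=O: 16 × 815 = 13040
    O-H: 20 × 449 = 8980
    Σ(formed) = 22020 kJ
  ΔH_A = 16740 − 22020 = −5280 kJ
Reaction B:
  Bonds broken (reactants):
    C-C: 3 × 343 = 1029
    C-H: 10 × 400 = 4000
    Σ(broken) = 5029 kJ
  Bonds formed (products):
    C-H: 8 × 400 = 3200
    C=C: 2 × 598 = 1196
    H-H: 1 × 426 = 426
    Σ(formed) = 4822 kJ
  ΔH_B = 5029 − 4822 = +207 kJ
ΔH_A − ΔH_B = −5487 kJ, so reaction A has the more negative ΔH; |ΔH_A − ΔH_B| = 5487 kJ.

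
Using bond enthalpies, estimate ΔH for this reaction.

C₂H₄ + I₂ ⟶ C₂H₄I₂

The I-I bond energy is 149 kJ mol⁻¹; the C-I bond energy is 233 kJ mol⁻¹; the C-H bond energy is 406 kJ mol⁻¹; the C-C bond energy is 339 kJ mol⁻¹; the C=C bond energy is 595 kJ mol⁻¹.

Bonds broken (reactants):
  C-H: 4 × 406 = 1624
  C=C: 1 × 595 = 595
  I-I: 1 × 149 = 149
  Σ(broken) = 2368 kJ
Bonds formed (products):
  C-C: 1 × 339 = 339
  C-H: 4 × 406 = 1624
  C-I: 2 × 233 = 466
  Σ(formed) = 2429 kJ
ΔH = Σ(broken) − Σ(formed) = 2368 − 2429 = −61 kJ

ΔH ≈ −61 kJ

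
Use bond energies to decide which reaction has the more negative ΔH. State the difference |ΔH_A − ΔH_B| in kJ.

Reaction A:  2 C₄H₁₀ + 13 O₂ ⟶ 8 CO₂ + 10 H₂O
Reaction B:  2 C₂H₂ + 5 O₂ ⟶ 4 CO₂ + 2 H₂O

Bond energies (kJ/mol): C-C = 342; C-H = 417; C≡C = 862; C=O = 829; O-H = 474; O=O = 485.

Reaction A, by 3336 kJ

Reaction A:
  Bonds broken (reactants):
    C-C: 6 × 342 = 2052
    C-H: 20 × 417 = 8340
    O=O: 13 × 485 = 6305
    Σ(broken) = 16697 kJ
  Bonds formed (products):
    C=O: 16 × 829 = 13264
    O-H: 20 × 474 = 9480
    Σ(formed) = 22744 kJ
  ΔH_A = 16697 − 22744 = −6047 kJ
Reaction B:
  Bonds broken (reactants):
    C≡C: 2 × 862 = 1724
    C-H: 4 × 417 = 1668
    O=O: 5 × 485 = 2425
    Σ(broken) = 5817 kJ
  Bonds formed (products):
    C=O: 8 × 829 = 6632
    O-H: 4 × 474 = 1896
    Σ(formed) = 8528 kJ
  ΔH_B = 5817 − 8528 = −2711 kJ
ΔH_A − ΔH_B = −3336 kJ, so reaction A has the more negative ΔH; |ΔH_A − ΔH_B| = 3336 kJ.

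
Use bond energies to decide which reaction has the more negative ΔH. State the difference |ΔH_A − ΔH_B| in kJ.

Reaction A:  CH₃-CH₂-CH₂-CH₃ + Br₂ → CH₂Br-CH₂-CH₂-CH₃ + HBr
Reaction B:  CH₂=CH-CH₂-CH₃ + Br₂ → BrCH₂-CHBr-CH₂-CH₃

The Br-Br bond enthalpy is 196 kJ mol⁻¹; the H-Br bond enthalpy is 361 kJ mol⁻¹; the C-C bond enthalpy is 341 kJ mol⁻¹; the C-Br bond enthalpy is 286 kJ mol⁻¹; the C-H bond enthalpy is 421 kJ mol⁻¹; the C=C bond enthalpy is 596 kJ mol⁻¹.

Reaction A:
  Bonds broken (reactants):
    Br-Br: 1 × 196 = 196
    C-C: 3 × 341 = 1023
    C-H: 10 × 421 = 4210
    Σ(broken) = 5429 kJ
  Bonds formed (products):
    C-Br: 1 × 286 = 286
    C-C: 3 × 341 = 1023
    C-H: 9 × 421 = 3789
    H-Br: 1 × 361 = 361
    Σ(formed) = 5459 kJ
  ΔH_A = 5429 − 5459 = −30 kJ
Reaction B:
  Bonds broken (reactants):
    Br-Br: 1 × 196 = 196
    C-C: 2 × 341 = 682
    C-H: 8 × 421 = 3368
    C=C: 1 × 596 = 596
    Σ(broken) = 4842 kJ
  Bonds formed (products):
    C-Br: 2 × 286 = 572
    C-C: 3 × 341 = 1023
    C-H: 8 × 421 = 3368
    Σ(formed) = 4963 kJ
  ΔH_B = 4842 − 4963 = −121 kJ
ΔH_A − ΔH_B = +91 kJ, so reaction B has the more negative ΔH; |ΔH_A − ΔH_B| = 91 kJ.

Reaction B, by 91 kJ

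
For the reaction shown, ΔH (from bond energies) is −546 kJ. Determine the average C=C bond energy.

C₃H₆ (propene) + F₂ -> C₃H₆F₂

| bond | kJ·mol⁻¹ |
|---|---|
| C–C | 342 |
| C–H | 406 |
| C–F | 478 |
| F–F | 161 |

D(C=C) ≈ 591 kJ/mol

Let D be the C=C bond energy.
Σ(broken) = 1×342 + 6×406 + 1×D + 1×161 = 2939 + D
Σ(formed) = 2×342 + 2×478 + 6×406 = 4076
ΔH = Σ(broken) − Σ(formed) = (2939 + D) − (4076) = −1137 + D
Setting this equal to −546 kJ gives D = 591 kJ/mol.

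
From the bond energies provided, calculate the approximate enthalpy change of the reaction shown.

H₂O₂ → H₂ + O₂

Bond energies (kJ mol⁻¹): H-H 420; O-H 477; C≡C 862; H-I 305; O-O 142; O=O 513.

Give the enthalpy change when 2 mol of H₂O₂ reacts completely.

ΔH = +326 kJ

Bonds broken (reactants):
  O-H: 2 × 477 = 954
  O-O: 1 × 142 = 142
  Σ(broken) = 1096 kJ
Bonds formed (products):
  H-H: 1 × 420 = 420
  O=O: 1 × 513 = 513
  Σ(formed) = 933 kJ
ΔH = Σ(broken) − Σ(formed) = 1096 − 933 = +163 kJ
For 2× the reaction as written: 2 × (+163) = +326 kJ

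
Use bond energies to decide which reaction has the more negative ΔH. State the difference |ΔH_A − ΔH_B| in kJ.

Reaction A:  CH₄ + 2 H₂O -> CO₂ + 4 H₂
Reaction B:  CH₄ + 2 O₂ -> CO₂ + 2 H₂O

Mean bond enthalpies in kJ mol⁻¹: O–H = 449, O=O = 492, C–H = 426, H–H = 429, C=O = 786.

Reaction A:
  Bonds broken (reactants):
    C–H: 4 × 426 = 1704
    O–H: 4 × 449 = 1796
    Σ(broken) = 3500 kJ
  Bonds formed (products):
    C=O: 2 × 786 = 1572
    H–H: 4 × 429 = 1716
    Σ(formed) = 3288 kJ
  ΔH_A = 3500 − 3288 = +212 kJ
Reaction B:
  Bonds broken (reactants):
    C–H: 4 × 426 = 1704
    O=O: 2 × 492 = 984
    Σ(broken) = 2688 kJ
  Bonds formed (products):
    C=O: 2 × 786 = 1572
    O–H: 4 × 449 = 1796
    Σ(formed) = 3368 kJ
  ΔH_B = 2688 − 3368 = −680 kJ
ΔH_A − ΔH_B = +892 kJ, so reaction B has the more negative ΔH; |ΔH_A − ΔH_B| = 892 kJ.

Reaction B, by 892 kJ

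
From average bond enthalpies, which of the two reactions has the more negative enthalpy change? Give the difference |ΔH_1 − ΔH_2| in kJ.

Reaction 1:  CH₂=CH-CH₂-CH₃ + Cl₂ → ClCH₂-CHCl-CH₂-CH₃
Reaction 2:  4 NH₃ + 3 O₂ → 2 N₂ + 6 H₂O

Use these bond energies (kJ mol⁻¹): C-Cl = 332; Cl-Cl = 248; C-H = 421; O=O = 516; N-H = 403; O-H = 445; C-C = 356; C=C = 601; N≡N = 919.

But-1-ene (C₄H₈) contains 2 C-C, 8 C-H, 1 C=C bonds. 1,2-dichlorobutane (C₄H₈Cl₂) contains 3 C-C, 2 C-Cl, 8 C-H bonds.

Reaction 2, by 623 kJ

Reaction 1:
  Bonds broken (reactants):
    C-C: 2 × 356 = 712
    C-H: 8 × 421 = 3368
    C=C: 1 × 601 = 601
    Cl-Cl: 1 × 248 = 248
    Σ(broken) = 4929 kJ
  Bonds formed (products):
    C-C: 3 × 356 = 1068
    C-Cl: 2 × 332 = 664
    C-H: 8 × 421 = 3368
    Σ(formed) = 5100 kJ
  ΔH_1 = 4929 − 5100 = −171 kJ
Reaction 2:
  Bonds broken (reactants):
    N-H: 12 × 403 = 4836
    O=O: 3 × 516 = 1548
    Σ(broken) = 6384 kJ
  Bonds formed (products):
    N≡N: 2 × 919 = 1838
    O-H: 12 × 445 = 5340
    Σ(formed) = 7178 kJ
  ΔH_2 = 6384 − 7178 = −794 kJ
ΔH_1 − ΔH_2 = +623 kJ, so reaction 2 has the more negative ΔH; |ΔH_1 − ΔH_2| = 623 kJ.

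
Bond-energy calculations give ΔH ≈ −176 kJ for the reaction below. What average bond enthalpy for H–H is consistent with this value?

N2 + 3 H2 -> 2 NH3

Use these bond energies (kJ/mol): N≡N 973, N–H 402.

Let D be the H–H bond energy.
Σ(broken) = 3×D + 1×973 = 973 + 3D
Σ(formed) = 6×402 = 2412
ΔH = Σ(broken) − Σ(formed) = (973 + 3D) − (2412) = −1439 + 3D
Setting this equal to −176 kJ gives 3D = 1263, so D = 421 kJ/mol.

D(H–H) ≈ 421 kJ/mol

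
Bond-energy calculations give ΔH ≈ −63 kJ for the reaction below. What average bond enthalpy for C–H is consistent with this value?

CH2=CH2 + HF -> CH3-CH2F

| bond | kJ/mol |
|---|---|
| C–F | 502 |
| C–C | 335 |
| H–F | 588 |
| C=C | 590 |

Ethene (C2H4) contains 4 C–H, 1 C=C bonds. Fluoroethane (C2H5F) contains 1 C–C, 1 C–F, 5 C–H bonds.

Let D be the C–H bond energy.
Σ(broken) = 4×D + 1×590 + 1×588 = 1178 + 4D
Σ(formed) = 1×335 + 1×502 + 5×D = 837 + 5D
ΔH = Σ(broken) − Σ(formed) = (1178 + 4D) − (837 + 5D) = +341 − D
Setting this equal to −63 kJ gives D = 404 kJ/mol.

D(C–H) ≈ 404 kJ/mol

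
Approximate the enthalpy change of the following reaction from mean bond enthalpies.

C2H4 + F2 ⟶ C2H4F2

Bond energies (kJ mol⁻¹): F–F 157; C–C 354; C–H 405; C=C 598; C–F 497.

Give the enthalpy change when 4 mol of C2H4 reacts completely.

Bonds broken (reactants):
  C–H: 4 × 405 = 1620
  C=C: 1 × 598 = 598
  F–F: 1 × 157 = 157
  Σ(broken) = 2375 kJ
Bonds formed (products):
  C–C: 1 × 354 = 354
  C–F: 2 × 497 = 994
  C–H: 4 × 405 = 1620
  Σ(formed) = 2968 kJ
ΔH = Σ(broken) − Σ(formed) = 2375 − 2968 = −593 kJ
For 4× the reaction as written: 4 × (−593) = −2372 kJ

ΔH = −2372 kJ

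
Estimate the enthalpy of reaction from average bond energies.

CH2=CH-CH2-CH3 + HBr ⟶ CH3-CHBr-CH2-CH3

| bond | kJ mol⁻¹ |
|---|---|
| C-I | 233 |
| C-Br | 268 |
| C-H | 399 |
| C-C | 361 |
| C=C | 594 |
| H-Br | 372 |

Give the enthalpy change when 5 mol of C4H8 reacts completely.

ΔH = −310 kJ

Bonds broken (reactants):
  C-C: 2 × 361 = 722
  C-H: 8 × 399 = 3192
  C=C: 1 × 594 = 594
  H-Br: 1 × 372 = 372
  Σ(broken) = 4880 kJ
Bonds formed (products):
  C-Br: 1 × 268 = 268
  C-C: 3 × 361 = 1083
  C-H: 9 × 399 = 3591
  Σ(formed) = 4942 kJ
ΔH = Σ(broken) − Σ(formed) = 4880 − 4942 = −62 kJ
For 5× the reaction as written: 5 × (−62) = −310 kJ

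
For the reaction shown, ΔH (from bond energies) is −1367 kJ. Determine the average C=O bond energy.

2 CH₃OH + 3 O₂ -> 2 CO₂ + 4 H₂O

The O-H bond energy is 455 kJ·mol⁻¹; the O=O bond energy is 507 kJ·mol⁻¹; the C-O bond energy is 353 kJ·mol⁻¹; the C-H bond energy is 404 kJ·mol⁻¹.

Let D be the C=O bond energy.
Σ(broken) = 6×404 + 2×353 + 2×455 + 3×507 = 5561
Σ(formed) = 4×D + 8×455 = 3640 + 4D
ΔH = Σ(broken) − Σ(formed) = (5561) − (3640 + 4D) = +1921 − 4D
Setting this equal to −1367 kJ gives 4D = 3288, so D = 822 kJ/mol.

D(C=O) ≈ 822 kJ/mol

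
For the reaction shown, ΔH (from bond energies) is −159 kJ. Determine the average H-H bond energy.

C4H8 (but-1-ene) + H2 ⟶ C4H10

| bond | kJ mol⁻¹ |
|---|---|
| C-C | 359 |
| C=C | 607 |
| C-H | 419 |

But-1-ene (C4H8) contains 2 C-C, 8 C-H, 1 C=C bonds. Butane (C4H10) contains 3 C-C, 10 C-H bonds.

D(H-H) ≈ 431 kJ/mol

Let D be the H-H bond energy.
Σ(broken) = 2×359 + 8×419 + 1×607 + 1×D = 4677 + D
Σ(formed) = 3×359 + 10×419 = 5267
ΔH = Σ(broken) − Σ(formed) = (4677 + D) − (5267) = −590 + D
Setting this equal to −159 kJ gives D = 431 kJ/mol.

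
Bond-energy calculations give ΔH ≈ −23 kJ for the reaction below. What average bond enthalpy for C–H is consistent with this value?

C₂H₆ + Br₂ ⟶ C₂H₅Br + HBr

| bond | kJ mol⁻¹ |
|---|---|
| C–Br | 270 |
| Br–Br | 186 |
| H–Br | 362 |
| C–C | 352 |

D(C–H) ≈ 423 kJ/mol

Let D be the C–H bond energy.
Σ(broken) = 1×186 + 1×352 + 6×D = 538 + 6D
Σ(formed) = 1×270 + 1×352 + 5×D + 1×362 = 984 + 5D
ΔH = Σ(broken) − Σ(formed) = (538 + 6D) − (984 + 5D) = −446 + D
Setting this equal to −23 kJ gives D = 423 kJ/mol.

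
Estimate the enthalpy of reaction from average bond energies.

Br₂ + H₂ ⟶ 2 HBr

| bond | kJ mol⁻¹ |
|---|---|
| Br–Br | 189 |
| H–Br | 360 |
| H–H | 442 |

ΔH ≈ −89 kJ

Bonds broken (reactants):
  Br–Br: 1 × 189 = 189
  H–H: 1 × 442 = 442
  Σ(broken) = 631 kJ
Bonds formed (products):
  H–Br: 2 × 360 = 720
  Σ(formed) = 720 kJ
ΔH = Σ(broken) − Σ(formed) = 631 − 720 = −89 kJ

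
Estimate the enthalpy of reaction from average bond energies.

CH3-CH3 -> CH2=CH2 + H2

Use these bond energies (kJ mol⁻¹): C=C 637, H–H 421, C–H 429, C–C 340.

Bonds broken (reactants):
  C–C: 1 × 340 = 340
  C–H: 6 × 429 = 2574
  Σ(broken) = 2914 kJ
Bonds formed (products):
  C–H: 4 × 429 = 1716
  C=C: 1 × 637 = 637
  H–H: 1 × 421 = 421
  Σ(formed) = 2774 kJ
ΔH = Σ(broken) − Σ(formed) = 2914 − 2774 = +140 kJ

ΔH ≈ +140 kJ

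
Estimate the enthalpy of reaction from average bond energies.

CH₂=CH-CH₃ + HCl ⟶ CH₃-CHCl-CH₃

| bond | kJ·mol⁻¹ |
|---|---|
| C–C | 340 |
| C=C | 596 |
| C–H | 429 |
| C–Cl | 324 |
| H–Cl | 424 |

Bonds broken (reactants):
  C–C: 1 × 340 = 340
  C–H: 6 × 429 = 2574
  C=C: 1 × 596 = 596
  H–Cl: 1 × 424 = 424
  Σ(broken) = 3934 kJ
Bonds formed (products):
  C–C: 2 × 340 = 680
  C–Cl: 1 × 324 = 324
  C–H: 7 × 429 = 3003
  Σ(formed) = 4007 kJ
ΔH = Σ(broken) − Σ(formed) = 3934 − 4007 = −73 kJ

ΔH ≈ −73 kJ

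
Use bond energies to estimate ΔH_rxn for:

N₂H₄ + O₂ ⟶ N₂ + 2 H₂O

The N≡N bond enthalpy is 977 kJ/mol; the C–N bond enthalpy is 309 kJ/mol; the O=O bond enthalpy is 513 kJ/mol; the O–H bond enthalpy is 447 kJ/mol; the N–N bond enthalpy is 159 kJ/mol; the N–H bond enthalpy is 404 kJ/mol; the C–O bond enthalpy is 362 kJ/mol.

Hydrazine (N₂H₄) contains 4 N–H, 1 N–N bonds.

ΔH ≈ −477 kJ

Bonds broken (reactants):
  N–H: 4 × 404 = 1616
  N–N: 1 × 159 = 159
  O=O: 1 × 513 = 513
  Σ(broken) = 2288 kJ
Bonds formed (products):
  N≡N: 1 × 977 = 977
  O–H: 4 × 447 = 1788
  Σ(formed) = 2765 kJ
ΔH = Σ(broken) − Σ(formed) = 2288 − 2765 = −477 kJ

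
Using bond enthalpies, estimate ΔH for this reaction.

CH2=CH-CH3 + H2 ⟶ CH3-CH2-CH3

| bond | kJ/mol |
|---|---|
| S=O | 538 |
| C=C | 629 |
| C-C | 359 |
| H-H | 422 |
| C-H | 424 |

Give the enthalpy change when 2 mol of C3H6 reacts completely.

ΔH = −312 kJ

Bonds broken (reactants):
  C-C: 1 × 359 = 359
  C-H: 6 × 424 = 2544
  C=C: 1 × 629 = 629
  H-H: 1 × 422 = 422
  Σ(broken) = 3954 kJ
Bonds formed (products):
  C-C: 2 × 359 = 718
  C-H: 8 × 424 = 3392
  Σ(formed) = 4110 kJ
ΔH = Σ(broken) − Σ(formed) = 3954 − 4110 = −156 kJ
For 2× the reaction as written: 2 × (−156) = −312 kJ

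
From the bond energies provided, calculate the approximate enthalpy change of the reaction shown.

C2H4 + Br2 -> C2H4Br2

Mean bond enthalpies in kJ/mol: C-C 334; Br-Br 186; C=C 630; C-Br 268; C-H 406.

ΔH ≈ −54 kJ

Bonds broken (reactants):
  Br-Br: 1 × 186 = 186
  C-H: 4 × 406 = 1624
  C=C: 1 × 630 = 630
  Σ(broken) = 2440 kJ
Bonds formed (products):
  C-Br: 2 × 268 = 536
  C-C: 1 × 334 = 334
  C-H: 4 × 406 = 1624
  Σ(formed) = 2494 kJ
ΔH = Σ(broken) − Σ(formed) = 2440 − 2494 = −54 kJ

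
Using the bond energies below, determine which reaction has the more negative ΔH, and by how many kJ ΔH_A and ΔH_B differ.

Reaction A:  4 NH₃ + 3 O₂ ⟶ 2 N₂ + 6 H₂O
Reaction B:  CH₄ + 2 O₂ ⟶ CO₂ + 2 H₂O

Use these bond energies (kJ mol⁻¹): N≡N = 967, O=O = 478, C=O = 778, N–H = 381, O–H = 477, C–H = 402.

Reaction A, by 752 kJ

Reaction A:
  Bonds broken (reactants):
    N–H: 12 × 381 = 4572
    O=O: 3 × 478 = 1434
    Σ(broken) = 6006 kJ
  Bonds formed (products):
    N≡N: 2 × 967 = 1934
    O–H: 12 × 477 = 5724
    Σ(formed) = 7658 kJ
  ΔH_A = 6006 − 7658 = −1652 kJ
Reaction B:
  Bonds broken (reactants):
    C–H: 4 × 402 = 1608
    O=O: 2 × 478 = 956
    Σ(broken) = 2564 kJ
  Bonds formed (products):
    C=O: 2 × 778 = 1556
    O–H: 4 × 477 = 1908
    Σ(formed) = 3464 kJ
  ΔH_B = 2564 − 3464 = −900 kJ
ΔH_A − ΔH_B = −752 kJ, so reaction A has the more negative ΔH; |ΔH_A − ΔH_B| = 752 kJ.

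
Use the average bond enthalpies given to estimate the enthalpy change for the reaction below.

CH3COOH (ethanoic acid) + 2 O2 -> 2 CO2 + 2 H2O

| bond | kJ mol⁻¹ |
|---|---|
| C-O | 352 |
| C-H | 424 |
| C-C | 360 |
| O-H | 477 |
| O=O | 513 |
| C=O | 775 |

Bonds broken (reactants):
  C-C: 1 × 360 = 360
  C-H: 3 × 424 = 1272
  C-O: 1 × 352 = 352
  C=O: 1 × 775 = 775
  O-H: 1 × 477 = 477
  O=O: 2 × 513 = 1026
  Σ(broken) = 4262 kJ
Bonds formed (products):
  C=O: 4 × 775 = 3100
  O-H: 4 × 477 = 1908
  Σ(formed) = 5008 kJ
ΔH = Σ(broken) − Σ(formed) = 4262 − 5008 = −746 kJ

ΔH ≈ −746 kJ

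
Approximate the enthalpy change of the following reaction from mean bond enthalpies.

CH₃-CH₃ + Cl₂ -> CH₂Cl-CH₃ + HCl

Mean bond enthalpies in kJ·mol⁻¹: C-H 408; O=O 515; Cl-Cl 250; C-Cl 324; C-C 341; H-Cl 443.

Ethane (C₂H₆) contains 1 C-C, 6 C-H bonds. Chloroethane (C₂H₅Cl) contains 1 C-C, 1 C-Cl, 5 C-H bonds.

ΔH ≈ −109 kJ

Bonds broken (reactants):
  C-C: 1 × 341 = 341
  C-H: 6 × 408 = 2448
  Cl-Cl: 1 × 250 = 250
  Σ(broken) = 3039 kJ
Bonds formed (products):
  C-C: 1 × 341 = 341
  C-Cl: 1 × 324 = 324
  C-H: 5 × 408 = 2040
  H-Cl: 1 × 443 = 443
  Σ(formed) = 3148 kJ
ΔH = Σ(broken) − Σ(formed) = 3039 − 3148 = −109 kJ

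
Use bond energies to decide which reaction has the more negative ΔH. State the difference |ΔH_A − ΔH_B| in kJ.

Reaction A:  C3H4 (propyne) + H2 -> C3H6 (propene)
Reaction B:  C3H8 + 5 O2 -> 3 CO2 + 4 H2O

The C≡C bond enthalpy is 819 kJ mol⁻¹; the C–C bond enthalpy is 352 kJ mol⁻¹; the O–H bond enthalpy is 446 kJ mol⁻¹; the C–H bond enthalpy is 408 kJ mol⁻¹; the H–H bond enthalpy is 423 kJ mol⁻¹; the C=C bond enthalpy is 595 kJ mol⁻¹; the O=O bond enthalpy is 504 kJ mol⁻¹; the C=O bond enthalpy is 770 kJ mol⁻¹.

Reaction A:
  Bonds broken (reactants):
    C≡C: 1 × 819 = 819
    C–C: 1 × 352 = 352
    C–H: 4 × 408 = 1632
    H–H: 1 × 423 = 423
    Σ(broken) = 3226 kJ
  Bonds formed (products):
    C–C: 1 × 352 = 352
    C–H: 6 × 408 = 2448
    C=C: 1 × 595 = 595
    Σ(formed) = 3395 kJ
  ΔH_A = 3226 − 3395 = −169 kJ
Reaction B:
  Bonds broken (reactants):
    C–C: 2 × 352 = 704
    C–H: 8 × 408 = 3264
    O=O: 5 × 504 = 2520
    Σ(broken) = 6488 kJ
  Bonds formed (products):
    C=O: 6 × 770 = 4620
    O–H: 8 × 446 = 3568
    Σ(formed) = 8188 kJ
  ΔH_B = 6488 − 8188 = −1700 kJ
ΔH_A − ΔH_B = +1531 kJ, so reaction B has the more negative ΔH; |ΔH_A − ΔH_B| = 1531 kJ.

Reaction B, by 1531 kJ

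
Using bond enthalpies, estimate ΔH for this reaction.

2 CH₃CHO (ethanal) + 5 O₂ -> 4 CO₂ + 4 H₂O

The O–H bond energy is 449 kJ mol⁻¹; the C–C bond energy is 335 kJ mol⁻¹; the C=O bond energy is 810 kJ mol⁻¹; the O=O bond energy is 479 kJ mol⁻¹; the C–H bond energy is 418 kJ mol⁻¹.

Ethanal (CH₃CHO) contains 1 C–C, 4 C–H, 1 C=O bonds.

ΔH ≈ −2043 kJ

Bonds broken (reactants):
  C–C: 2 × 335 = 670
  C–H: 8 × 418 = 3344
  C=O: 2 × 810 = 1620
  O=O: 5 × 479 = 2395
  Σ(broken) = 8029 kJ
Bonds formed (products):
  C=O: 8 × 810 = 6480
  O–H: 8 × 449 = 3592
  Σ(formed) = 10072 kJ
ΔH = Σ(broken) − Σ(formed) = 8029 − 10072 = −2043 kJ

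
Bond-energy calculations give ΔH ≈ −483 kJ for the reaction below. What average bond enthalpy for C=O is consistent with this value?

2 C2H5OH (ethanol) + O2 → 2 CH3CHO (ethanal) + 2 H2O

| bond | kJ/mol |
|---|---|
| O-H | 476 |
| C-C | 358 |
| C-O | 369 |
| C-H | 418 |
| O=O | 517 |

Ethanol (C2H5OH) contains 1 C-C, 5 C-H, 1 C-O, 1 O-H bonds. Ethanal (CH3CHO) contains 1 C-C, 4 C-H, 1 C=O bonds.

Let D be the C=O bond energy.
Σ(broken) = 2×358 + 10×418 + 2×369 + 2×476 + 1×517 = 7103
Σ(formed) = 2×358 + 8×418 + 2×D + 4×476 = 5964 + 2D
ΔH = Σ(broken) − Σ(formed) = (7103) − (5964 + 2D) = +1139 − 2D
Setting this equal to −483 kJ gives 2D = 1622, so D = 811 kJ/mol.

D(C=O) ≈ 811 kJ/mol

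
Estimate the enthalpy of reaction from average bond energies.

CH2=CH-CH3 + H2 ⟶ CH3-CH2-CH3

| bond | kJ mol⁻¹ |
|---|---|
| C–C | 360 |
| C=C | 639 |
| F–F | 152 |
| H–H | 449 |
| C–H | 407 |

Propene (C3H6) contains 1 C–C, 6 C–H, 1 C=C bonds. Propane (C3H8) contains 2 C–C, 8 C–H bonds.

ΔH ≈ −86 kJ

Bonds broken (reactants):
  C–C: 1 × 360 = 360
  C–H: 6 × 407 = 2442
  C=C: 1 × 639 = 639
  H–H: 1 × 449 = 449
  Σ(broken) = 3890 kJ
Bonds formed (products):
  C–C: 2 × 360 = 720
  C–H: 8 × 407 = 3256
  Σ(formed) = 3976 kJ
ΔH = Σ(broken) − Σ(formed) = 3890 − 3976 = −86 kJ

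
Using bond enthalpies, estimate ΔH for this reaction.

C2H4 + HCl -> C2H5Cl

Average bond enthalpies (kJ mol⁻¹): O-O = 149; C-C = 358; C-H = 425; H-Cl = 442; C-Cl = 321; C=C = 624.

Bonds broken (reactants):
  C-H: 4 × 425 = 1700
  C=C: 1 × 624 = 624
  H-Cl: 1 × 442 = 442
  Σ(broken) = 2766 kJ
Bonds formed (products):
  C-C: 1 × 358 = 358
  C-Cl: 1 × 321 = 321
  C-H: 5 × 425 = 2125
  Σ(formed) = 2804 kJ
ΔH = Σ(broken) − Σ(formed) = 2766 − 2804 = −38 kJ

ΔH ≈ −38 kJ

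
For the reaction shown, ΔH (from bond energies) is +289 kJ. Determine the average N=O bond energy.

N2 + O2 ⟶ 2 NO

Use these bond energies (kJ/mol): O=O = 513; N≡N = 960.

Let D be the N=O bond energy.
Σ(broken) = 1×960 + 1×513 = 1473
Σ(formed) = 2×D = 2D
ΔH = Σ(broken) − Σ(formed) = (1473) − (2D) = +1473 − 2D
Setting this equal to +289 kJ gives 2D = 1184, so D = 592 kJ/mol.

D(N=O) ≈ 592 kJ/mol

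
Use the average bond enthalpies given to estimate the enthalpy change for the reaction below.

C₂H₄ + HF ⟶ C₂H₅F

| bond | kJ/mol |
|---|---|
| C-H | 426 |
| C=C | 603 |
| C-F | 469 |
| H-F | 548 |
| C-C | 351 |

ΔH ≈ −95 kJ

Bonds broken (reactants):
  C-H: 4 × 426 = 1704
  C=C: 1 × 603 = 603
  H-F: 1 × 548 = 548
  Σ(broken) = 2855 kJ
Bonds formed (products):
  C-C: 1 × 351 = 351
  C-F: 1 × 469 = 469
  C-H: 5 × 426 = 2130
  Σ(formed) = 2950 kJ
ΔH = Σ(broken) − Σ(formed) = 2855 − 2950 = −95 kJ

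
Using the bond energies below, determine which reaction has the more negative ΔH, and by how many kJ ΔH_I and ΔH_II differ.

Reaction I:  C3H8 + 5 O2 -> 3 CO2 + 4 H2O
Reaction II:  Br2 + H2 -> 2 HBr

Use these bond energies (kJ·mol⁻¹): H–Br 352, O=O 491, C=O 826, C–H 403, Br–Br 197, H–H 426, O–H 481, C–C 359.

Reaction I:
  Bonds broken (reactants):
    C–C: 2 × 359 = 718
    C–H: 8 × 403 = 3224
    O=O: 5 × 491 = 2455
    Σ(broken) = 6397 kJ
  Bonds formed (products):
    C=O: 6 × 826 = 4956
    O–H: 8 × 481 = 3848
    Σ(formed) = 8804 kJ
  ΔH_I = 6397 − 8804 = −2407 kJ
Reaction II:
  Bonds broken (reactants):
    Br–Br: 1 × 197 = 197
    H–H: 1 × 426 = 426
    Σ(broken) = 623 kJ
  Bonds formed (products):
    H–Br: 2 × 352 = 704
    Σ(formed) = 704 kJ
  ΔH_II = 623 − 704 = −81 kJ
ΔH_I − ΔH_II = −2326 kJ, so reaction I has the more negative ΔH; |ΔH_I − ΔH_II| = 2326 kJ.

Reaction I, by 2326 kJ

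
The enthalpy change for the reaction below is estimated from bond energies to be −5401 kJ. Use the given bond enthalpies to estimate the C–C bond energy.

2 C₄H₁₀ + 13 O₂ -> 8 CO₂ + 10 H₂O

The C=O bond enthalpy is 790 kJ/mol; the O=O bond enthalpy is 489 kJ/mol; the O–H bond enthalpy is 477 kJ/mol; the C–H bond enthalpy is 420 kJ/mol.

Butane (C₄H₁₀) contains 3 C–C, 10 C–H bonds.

Let D be the C–C bond energy.
Σ(broken) = 6×D + 20×420 + 13×489 = 14757 + 6D
Σ(formed) = 16×790 + 20×477 = 22180
ΔH = Σ(broken) − Σ(formed) = (14757 + 6D) − (22180) = −7423 + 6D
Setting this equal to −5401 kJ gives 6D = 2022, so D = 337 kJ/mol.

D(C–C) ≈ 337 kJ/mol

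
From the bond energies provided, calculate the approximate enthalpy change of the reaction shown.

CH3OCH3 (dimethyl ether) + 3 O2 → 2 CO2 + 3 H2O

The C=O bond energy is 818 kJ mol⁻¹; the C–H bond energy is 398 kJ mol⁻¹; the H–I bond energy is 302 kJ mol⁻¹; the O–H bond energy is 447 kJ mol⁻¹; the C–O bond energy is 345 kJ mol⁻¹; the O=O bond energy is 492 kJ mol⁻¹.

Bonds broken (reactants):
  C–H: 6 × 398 = 2388
  C–O: 2 × 345 = 690
  O=O: 3 × 492 = 1476
  Σ(broken) = 4554 kJ
Bonds formed (products):
  C=O: 4 × 818 = 3272
  O–H: 6 × 447 = 2682
  Σ(formed) = 5954 kJ
ΔH = Σ(broken) − Σ(formed) = 4554 − 5954 = −1400 kJ

ΔH ≈ −1400 kJ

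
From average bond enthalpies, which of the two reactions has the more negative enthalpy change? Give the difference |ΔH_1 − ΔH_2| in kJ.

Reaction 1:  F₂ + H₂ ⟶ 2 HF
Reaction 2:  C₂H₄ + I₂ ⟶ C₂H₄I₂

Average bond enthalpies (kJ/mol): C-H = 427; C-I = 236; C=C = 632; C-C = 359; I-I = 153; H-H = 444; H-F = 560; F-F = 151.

Reaction 1:
  Bonds broken (reactants):
    F-F: 1 × 151 = 151
    H-H: 1 × 444 = 444
    Σ(broken) = 595 kJ
  Bonds formed (products):
    H-F: 2 × 560 = 1120
    Σ(formed) = 1120 kJ
  ΔH_1 = 595 − 1120 = −525 kJ
Reaction 2:
  Bonds broken (reactants):
    C-H: 4 × 427 = 1708
    C=C: 1 × 632 = 632
    I-I: 1 × 153 = 153
    Σ(broken) = 2493 kJ
  Bonds formed (products):
    C-C: 1 × 359 = 359
    C-H: 4 × 427 = 1708
    C-I: 2 × 236 = 472
    Σ(formed) = 2539 kJ
  ΔH_2 = 2493 − 2539 = −46 kJ
ΔH_1 − ΔH_2 = −479 kJ, so reaction 1 has the more negative ΔH; |ΔH_1 − ΔH_2| = 479 kJ.

Reaction 1, by 479 kJ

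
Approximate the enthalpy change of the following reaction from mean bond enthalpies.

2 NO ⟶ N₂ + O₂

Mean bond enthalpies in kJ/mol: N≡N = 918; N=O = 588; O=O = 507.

ΔH ≈ −249 kJ

Bonds broken (reactants):
  N=O: 2 × 588 = 1176
  Σ(broken) = 1176 kJ
Bonds formed (products):
  N≡N: 1 × 918 = 918
  O=O: 1 × 507 = 507
  Σ(formed) = 1425 kJ
ΔH = Σ(broken) − Σ(formed) = 1176 − 1425 = −249 kJ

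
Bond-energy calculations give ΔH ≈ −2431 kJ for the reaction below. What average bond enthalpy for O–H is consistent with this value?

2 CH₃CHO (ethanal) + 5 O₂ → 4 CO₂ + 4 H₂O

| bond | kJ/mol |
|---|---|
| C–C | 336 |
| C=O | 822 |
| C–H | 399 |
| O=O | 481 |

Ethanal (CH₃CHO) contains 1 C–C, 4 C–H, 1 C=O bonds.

Let D be the O–H bond energy.
Σ(broken) = 2×336 + 8×399 + 2×822 + 5×481 = 7913
Σ(formed) = 8×822 + 8×D = 6576 + 8D
ΔH = Σ(broken) − Σ(formed) = (7913) − (6576 + 8D) = +1337 − 8D
Setting this equal to −2431 kJ gives 8D = 3768, so D = 471 kJ/mol.

D(O–H) ≈ 471 kJ/mol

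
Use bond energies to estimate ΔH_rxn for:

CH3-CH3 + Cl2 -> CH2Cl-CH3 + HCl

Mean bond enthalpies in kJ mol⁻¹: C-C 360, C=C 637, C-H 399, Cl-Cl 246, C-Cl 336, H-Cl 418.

ΔH ≈ −109 kJ

Bonds broken (reactants):
  C-C: 1 × 360 = 360
  C-H: 6 × 399 = 2394
  Cl-Cl: 1 × 246 = 246
  Σ(broken) = 3000 kJ
Bonds formed (products):
  C-C: 1 × 360 = 360
  C-Cl: 1 × 336 = 336
  C-H: 5 × 399 = 1995
  H-Cl: 1 × 418 = 418
  Σ(formed) = 3109 kJ
ΔH = Σ(broken) − Σ(formed) = 3000 − 3109 = −109 kJ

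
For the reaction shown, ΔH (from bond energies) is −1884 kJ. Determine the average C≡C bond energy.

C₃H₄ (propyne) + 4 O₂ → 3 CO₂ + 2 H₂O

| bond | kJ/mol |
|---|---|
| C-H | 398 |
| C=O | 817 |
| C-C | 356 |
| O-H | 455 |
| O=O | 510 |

D(C≡C) ≈ 850 kJ/mol

Let D be the C≡C bond energy.
Σ(broken) = 1×D + 1×356 + 4×398 + 4×510 = 3988 + D
Σ(formed) = 6×817 + 4×455 = 6722
ΔH = Σ(broken) − Σ(formed) = (3988 + D) − (6722) = −2734 + D
Setting this equal to −1884 kJ gives D = 850 kJ/mol.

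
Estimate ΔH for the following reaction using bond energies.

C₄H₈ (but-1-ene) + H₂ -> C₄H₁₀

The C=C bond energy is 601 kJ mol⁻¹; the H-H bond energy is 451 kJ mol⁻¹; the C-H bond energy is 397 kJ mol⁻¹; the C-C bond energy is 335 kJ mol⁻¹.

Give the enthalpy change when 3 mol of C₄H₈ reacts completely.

Bonds broken (reactants):
  C-C: 2 × 335 = 670
  C-H: 8 × 397 = 3176
  C=C: 1 × 601 = 601
  H-H: 1 × 451 = 451
  Σ(broken) = 4898 kJ
Bonds formed (products):
  C-C: 3 × 335 = 1005
  C-H: 10 × 397 = 3970
  Σ(formed) = 4975 kJ
ΔH = Σ(broken) − Σ(formed) = 4898 − 4975 = −77 kJ
For 3× the reaction as written: 3 × (−77) = −231 kJ

ΔH = −231 kJ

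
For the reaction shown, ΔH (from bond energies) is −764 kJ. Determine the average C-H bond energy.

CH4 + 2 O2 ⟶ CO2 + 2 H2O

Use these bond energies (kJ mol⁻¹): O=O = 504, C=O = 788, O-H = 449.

Let D be the C-H bond energy.
Σ(broken) = 4×D + 2×504 = 1008 + 4D
Σ(formed) = 2×788 + 4×449 = 3372
ΔH = Σ(broken) − Σ(formed) = (1008 + 4D) − (3372) = −2364 + 4D
Setting this equal to −764 kJ gives 4D = 1600, so D = 400 kJ/mol.

D(C-H) ≈ 400 kJ/mol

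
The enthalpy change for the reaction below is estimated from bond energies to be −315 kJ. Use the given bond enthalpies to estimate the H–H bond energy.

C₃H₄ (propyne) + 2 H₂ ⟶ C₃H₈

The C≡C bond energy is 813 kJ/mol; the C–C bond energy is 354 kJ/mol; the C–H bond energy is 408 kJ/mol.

D(H–H) ≈ 429 kJ/mol

Let D be the H–H bond energy.
Σ(broken) = 1×813 + 1×354 + 4×408 + 2×D = 2799 + 2D
Σ(formed) = 2×354 + 8×408 = 3972
ΔH = Σ(broken) − Σ(formed) = (2799 + 2D) − (3972) = −1173 + 2D
Setting this equal to −315 kJ gives 2D = 858, so D = 429 kJ/mol.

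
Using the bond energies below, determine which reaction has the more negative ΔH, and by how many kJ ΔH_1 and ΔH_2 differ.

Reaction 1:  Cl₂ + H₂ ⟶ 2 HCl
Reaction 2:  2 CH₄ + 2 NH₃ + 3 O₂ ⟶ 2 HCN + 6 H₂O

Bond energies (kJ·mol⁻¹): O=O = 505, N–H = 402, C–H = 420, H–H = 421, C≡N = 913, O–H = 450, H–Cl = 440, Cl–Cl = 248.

Reaction 2, by 568 kJ

Reaction 1:
  Bonds broken (reactants):
    Cl–Cl: 1 × 248 = 248
    H–H: 1 × 421 = 421
    Σ(broken) = 669 kJ
  Bonds formed (products):
    H–Cl: 2 × 440 = 880
    Σ(formed) = 880 kJ
  ΔH_1 = 669 − 880 = −211 kJ
Reaction 2:
  Bonds broken (reactants):
    C–H: 8 × 420 = 3360
    N–H: 6 × 402 = 2412
    O=O: 3 × 505 = 1515
    Σ(broken) = 7287 kJ
  Bonds formed (products):
    C≡N: 2 × 913 = 1826
    C–H: 2 × 420 = 840
    O–H: 12 × 450 = 5400
    Σ(formed) = 8066 kJ
  ΔH_2 = 7287 − 8066 = −779 kJ
ΔH_1 − ΔH_2 = +568 kJ, so reaction 2 has the more negative ΔH; |ΔH_1 − ΔH_2| = 568 kJ.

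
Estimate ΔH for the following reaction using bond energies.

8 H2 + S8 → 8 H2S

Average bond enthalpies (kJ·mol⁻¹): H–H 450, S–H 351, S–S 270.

ΔH ≈ +144 kJ

Bonds broken (reactants):
  H–H: 8 × 450 = 3600
  S–S: 8 × 270 = 2160
  Σ(broken) = 5760 kJ
Bonds formed (products):
  S–H: 16 × 351 = 5616
  Σ(formed) = 5616 kJ
ΔH = Σ(broken) − Σ(formed) = 5760 − 5616 = +144 kJ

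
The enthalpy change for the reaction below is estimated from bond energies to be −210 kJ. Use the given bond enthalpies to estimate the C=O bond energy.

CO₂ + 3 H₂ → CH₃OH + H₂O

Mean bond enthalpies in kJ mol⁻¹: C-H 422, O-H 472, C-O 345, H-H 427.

Let D be the C=O bond energy.
Σ(broken) = 2×D + 3×427 = 1281 + 2D
Σ(formed) = 3×422 + 1×345 + 3×472 = 3027
ΔH = Σ(broken) − Σ(formed) = (1281 + 2D) − (3027) = −1746 + 2D
Setting this equal to −210 kJ gives 2D = 1536, so D = 768 kJ/mol.

D(C=O) ≈ 768 kJ/mol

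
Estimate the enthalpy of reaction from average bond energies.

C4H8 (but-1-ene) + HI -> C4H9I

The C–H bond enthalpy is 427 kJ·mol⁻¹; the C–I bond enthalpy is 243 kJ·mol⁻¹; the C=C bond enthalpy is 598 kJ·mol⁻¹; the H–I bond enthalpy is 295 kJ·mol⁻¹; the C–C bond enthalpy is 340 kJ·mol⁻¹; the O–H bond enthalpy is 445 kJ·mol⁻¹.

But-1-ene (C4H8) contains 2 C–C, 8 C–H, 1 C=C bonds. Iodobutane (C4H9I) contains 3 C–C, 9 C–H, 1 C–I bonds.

Bonds broken (reactants):
  C–C: 2 × 340 = 680
  C–H: 8 × 427 = 3416
  C=C: 1 × 598 = 598
  H–I: 1 × 295 = 295
  Σ(broken) = 4989 kJ
Bonds formed (products):
  C–C: 3 × 340 = 1020
  C–H: 9 × 427 = 3843
  C–I: 1 × 243 = 243
  Σ(formed) = 5106 kJ
ΔH = Σ(broken) − Σ(formed) = 4989 − 5106 = −117 kJ

ΔH ≈ −117 kJ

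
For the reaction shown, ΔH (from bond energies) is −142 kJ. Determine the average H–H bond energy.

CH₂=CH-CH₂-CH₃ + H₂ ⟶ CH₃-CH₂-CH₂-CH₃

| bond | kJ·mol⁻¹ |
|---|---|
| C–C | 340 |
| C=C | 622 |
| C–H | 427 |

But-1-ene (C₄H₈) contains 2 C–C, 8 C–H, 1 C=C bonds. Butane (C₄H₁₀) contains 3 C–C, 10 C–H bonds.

Let D be the H–H bond energy.
Σ(broken) = 2×340 + 8×427 + 1×622 + 1×D = 4718 + D
Σ(formed) = 3×340 + 10×427 = 5290
ΔH = Σ(broken) − Σ(formed) = (4718 + D) − (5290) = −572 + D
Setting this equal to −142 kJ gives D = 430 kJ/mol.

D(H–H) ≈ 430 kJ/mol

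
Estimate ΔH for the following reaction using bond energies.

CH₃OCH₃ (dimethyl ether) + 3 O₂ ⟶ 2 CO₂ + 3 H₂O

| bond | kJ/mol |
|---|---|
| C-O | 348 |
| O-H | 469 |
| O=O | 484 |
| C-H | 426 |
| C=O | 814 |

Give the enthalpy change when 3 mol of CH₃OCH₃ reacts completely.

ΔH = −4098 kJ

Bonds broken (reactants):
  C-H: 6 × 426 = 2556
  C-O: 2 × 348 = 696
  O=O: 3 × 484 = 1452
  Σ(broken) = 4704 kJ
Bonds formed (products):
  C=O: 4 × 814 = 3256
  O-H: 6 × 469 = 2814
  Σ(formed) = 6070 kJ
ΔH = Σ(broken) − Σ(formed) = 4704 − 6070 = −1366 kJ
For 3× the reaction as written: 3 × (−1366) = −4098 kJ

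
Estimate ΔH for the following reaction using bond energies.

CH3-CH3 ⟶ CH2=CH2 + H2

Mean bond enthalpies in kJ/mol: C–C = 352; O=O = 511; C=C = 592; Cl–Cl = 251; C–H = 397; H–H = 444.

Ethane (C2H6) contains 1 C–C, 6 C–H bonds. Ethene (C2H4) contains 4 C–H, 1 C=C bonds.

ΔH ≈ +110 kJ

Bonds broken (reactants):
  C–C: 1 × 352 = 352
  C–H: 6 × 397 = 2382
  Σ(broken) = 2734 kJ
Bonds formed (products):
  C–H: 4 × 397 = 1588
  C=C: 1 × 592 = 592
  H–H: 1 × 444 = 444
  Σ(formed) = 2624 kJ
ΔH = Σ(broken) − Σ(formed) = 2734 − 2624 = +110 kJ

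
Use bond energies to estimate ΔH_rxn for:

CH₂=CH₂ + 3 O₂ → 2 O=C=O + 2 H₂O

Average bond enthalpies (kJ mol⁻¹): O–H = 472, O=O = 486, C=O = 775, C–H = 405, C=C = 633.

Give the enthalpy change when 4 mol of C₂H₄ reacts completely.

Bonds broken (reactants):
  C–H: 4 × 405 = 1620
  C=C: 1 × 633 = 633
  O=O: 3 × 486 = 1458
  Σ(broken) = 3711 kJ
Bonds formed (products):
  C=O: 4 × 775 = 3100
  O–H: 4 × 472 = 1888
  Σ(formed) = 4988 kJ
ΔH = Σ(broken) − Σ(formed) = 3711 − 4988 = −1277 kJ
For 4× the reaction as written: 4 × (−1277) = −5108 kJ

ΔH = −5108 kJ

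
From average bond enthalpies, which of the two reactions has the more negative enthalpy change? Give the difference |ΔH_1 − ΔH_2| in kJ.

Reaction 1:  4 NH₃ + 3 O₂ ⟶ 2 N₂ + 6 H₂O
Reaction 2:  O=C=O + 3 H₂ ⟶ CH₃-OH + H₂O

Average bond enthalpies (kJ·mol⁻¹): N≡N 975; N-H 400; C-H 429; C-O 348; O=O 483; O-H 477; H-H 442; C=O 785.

Reaction 1:
  Bonds broken (reactants):
    N-H: 12 × 400 = 4800
    O=O: 3 × 483 = 1449
    Σ(broken) = 6249 kJ
  Bonds formed (products):
    N≡N: 2 × 975 = 1950
    O-H: 12 × 477 = 5724
    Σ(formed) = 7674 kJ
  ΔH_1 = 6249 − 7674 = −1425 kJ
Reaction 2:
  Bonds broken (reactants):
    C=O: 2 × 785 = 1570
    H-H: 3 × 442 = 1326
    Σ(broken) = 2896 kJ
  Bonds formed (products):
    C-H: 3 × 429 = 1287
    C-O: 1 × 348 = 348
    O-H: 3 × 477 = 1431
    Σ(formed) = 3066 kJ
  ΔH_2 = 2896 − 3066 = −170 kJ
ΔH_1 − ΔH_2 = −1255 kJ, so reaction 1 has the more negative ΔH; |ΔH_1 − ΔH_2| = 1255 kJ.

Reaction 1, by 1255 kJ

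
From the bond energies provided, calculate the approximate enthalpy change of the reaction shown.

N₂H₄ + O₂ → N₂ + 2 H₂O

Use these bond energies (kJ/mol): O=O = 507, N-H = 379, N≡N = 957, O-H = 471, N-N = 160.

Bonds broken (reactants):
  N-H: 4 × 379 = 1516
  N-N: 1 × 160 = 160
  O=O: 1 × 507 = 507
  Σ(broken) = 2183 kJ
Bonds formed (products):
  N≡N: 1 × 957 = 957
  O-H: 4 × 471 = 1884
  Σ(formed) = 2841 kJ
ΔH = Σ(broken) − Σ(formed) = 2183 − 2841 = −658 kJ

ΔH ≈ −658 kJ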